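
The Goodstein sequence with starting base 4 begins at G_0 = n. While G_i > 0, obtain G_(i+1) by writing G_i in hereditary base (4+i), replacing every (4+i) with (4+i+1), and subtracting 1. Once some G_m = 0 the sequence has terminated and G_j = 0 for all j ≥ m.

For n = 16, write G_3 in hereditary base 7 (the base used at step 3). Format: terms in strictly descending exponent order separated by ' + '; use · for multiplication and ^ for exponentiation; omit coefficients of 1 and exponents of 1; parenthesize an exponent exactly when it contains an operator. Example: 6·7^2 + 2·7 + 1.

4·7 + 2

step 0: 16 = 4^2; sub 5 for 4: 5^2; = 25; G_1 = 25−1 = 24
step 1: 24 = 4·5 + 4; sub 6 for 5: 4·6 + 4; = 28; G_2 = 28−1 = 27
step 2: 27 = 4·6 + 3; sub 7 for 6: 4·7 + 3; = 31; G_3 = 31−1 = 30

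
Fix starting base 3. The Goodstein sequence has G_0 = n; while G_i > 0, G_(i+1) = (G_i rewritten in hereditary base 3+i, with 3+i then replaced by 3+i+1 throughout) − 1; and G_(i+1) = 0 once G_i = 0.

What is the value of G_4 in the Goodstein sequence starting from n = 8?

11

[0] 8 ≡ 2·3 + 2 (base 3). Lift 4: 10. −1: 9.
[1] 9 ≡ 2·4 + 1 (base 4). Lift 5: 11. −1: 10.
[2] 10 ≡ 2·5 (base 5). Lift 6: 12. −1: 11.
[3] 11 ≡ 6 + 5 (base 6). Lift 7: 12. −1: 11.
[4] 11 ≡ 7 + 4 (base 7). Lift 8: 12. −1: 11.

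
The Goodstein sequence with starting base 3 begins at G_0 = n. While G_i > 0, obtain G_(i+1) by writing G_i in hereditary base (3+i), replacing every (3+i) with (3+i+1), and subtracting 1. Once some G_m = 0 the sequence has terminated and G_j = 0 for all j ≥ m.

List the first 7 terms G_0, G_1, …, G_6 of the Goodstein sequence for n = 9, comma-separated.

9 —HB3→ 3^2 —bump→ 4^2 = 16 —(−1)→ 15
15 —HB4→ 3·4 + 3 —bump→ 3·5 + 3 = 18 —(−1)→ 17
17 —HB5→ 3·5 + 2 —bump→ 3·6 + 2 = 20 —(−1)→ 19
19 —HB6→ 3·6 + 1 —bump→ 3·7 + 1 = 22 —(−1)→ 21
21 —HB7→ 3·7 —bump→ 3·8 = 24 —(−1)→ 23
23 —HB8→ 2·8 + 7 —bump→ 2·9 + 7 = 25 —(−1)→ 24

9, 15, 17, 19, 21, 23, 24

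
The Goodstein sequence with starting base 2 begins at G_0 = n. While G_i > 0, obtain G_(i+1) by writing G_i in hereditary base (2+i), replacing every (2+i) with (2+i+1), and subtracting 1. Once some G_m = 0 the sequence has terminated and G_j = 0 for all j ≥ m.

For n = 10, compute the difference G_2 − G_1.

G_0 = 10. HB_2(10) = 2^(2 + 1) + 2. Bump = 84. G_1 = 83.
G_1 = 83. HB_3(83) = 3^(3 + 1) + 2. Bump = 1026. G_2 = 1025.

942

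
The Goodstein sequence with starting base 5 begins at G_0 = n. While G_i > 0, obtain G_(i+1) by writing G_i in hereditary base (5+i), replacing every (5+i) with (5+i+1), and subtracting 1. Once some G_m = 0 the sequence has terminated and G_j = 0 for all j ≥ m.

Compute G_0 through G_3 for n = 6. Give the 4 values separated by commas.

6 —HB5→ 5 + 1 —bump→ 6 + 1 = 7 —(−1)→ 6
6 —HB6→ 6 —bump→ 7 = 7 —(−1)→ 6
6 —HB7→ 6 —bump→ 6 = 6 —(−1)→ 5

6, 6, 6, 5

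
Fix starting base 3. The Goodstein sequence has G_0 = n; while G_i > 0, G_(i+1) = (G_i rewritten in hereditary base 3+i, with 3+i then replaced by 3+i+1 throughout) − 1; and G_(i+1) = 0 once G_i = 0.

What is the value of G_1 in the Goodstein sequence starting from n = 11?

step 0: 11 = 3^2 + 2; sub 4 for 3: 4^2 + 2; = 18; G_1 = 18−1 = 17
step 1: 17 = 4^2 + 1; sub 5 for 4: 5^2 + 1; = 26; G_2 = 26−1 = 25

17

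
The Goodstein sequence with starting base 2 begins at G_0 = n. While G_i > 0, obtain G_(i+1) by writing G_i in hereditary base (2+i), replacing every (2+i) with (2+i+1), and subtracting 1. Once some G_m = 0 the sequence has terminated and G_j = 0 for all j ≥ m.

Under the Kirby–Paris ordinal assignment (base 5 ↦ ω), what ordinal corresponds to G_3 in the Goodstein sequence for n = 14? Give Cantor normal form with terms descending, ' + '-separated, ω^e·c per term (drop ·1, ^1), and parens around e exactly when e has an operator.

step 0: 14 = 2^(2 + 1) + 2^2 + 2; sub 3 for 2: 3^(3 + 1) + 3^3 + 3; = 111; G_1 = 111−1 = 110
step 1: 110 = 3^(3 + 1) + 3^3 + 2; sub 4 for 3: 4^(4 + 1) + 4^4 + 2; = 1282; G_2 = 1282−1 = 1281
step 2: 1281 = 4^(4 + 1) + 4^4 + 1; sub 5 for 4: 5^(5 + 1) + 5^5 + 1; = 18751; G_3 = 18751−1 = 18750
step 3: 18750 = 5^(5 + 1) + 5^5; sub 6 for 5: 6^(6 + 1) + 6^6; = 326592; G_4 = 326592−1 = 326591

ω^(ω + 1) + ω^ω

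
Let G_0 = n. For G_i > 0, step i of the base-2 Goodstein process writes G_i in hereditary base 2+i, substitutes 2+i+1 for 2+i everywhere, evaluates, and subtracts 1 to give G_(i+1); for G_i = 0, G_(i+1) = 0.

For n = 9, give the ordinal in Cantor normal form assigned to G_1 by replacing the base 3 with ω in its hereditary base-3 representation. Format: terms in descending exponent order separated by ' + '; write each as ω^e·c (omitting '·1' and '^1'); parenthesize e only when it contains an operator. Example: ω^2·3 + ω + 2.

ω^(ω + 1)

step 0: 9 = 2^(2 + 1) + 1; sub 3 for 2: 3^(3 + 1) + 1; = 82; G_1 = 82−1 = 81
step 1: 81 = 3^(3 + 1); sub 4 for 3: 4^(4 + 1); = 1024; G_2 = 1024−1 = 1023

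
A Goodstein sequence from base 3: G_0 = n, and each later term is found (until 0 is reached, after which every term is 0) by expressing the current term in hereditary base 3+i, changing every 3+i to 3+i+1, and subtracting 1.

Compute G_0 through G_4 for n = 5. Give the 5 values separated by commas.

[0] 5 ≡ 3 + 2 (base 3). Lift 4: 6. −1: 5.
[1] 5 ≡ 4 + 1 (base 4). Lift 5: 6. −1: 5.
[2] 5 ≡ 5 (base 5). Lift 6: 6. −1: 5.
[3] 5 ≡ 5 (base 6). Lift 7: 5. −1: 4.

5, 5, 5, 5, 4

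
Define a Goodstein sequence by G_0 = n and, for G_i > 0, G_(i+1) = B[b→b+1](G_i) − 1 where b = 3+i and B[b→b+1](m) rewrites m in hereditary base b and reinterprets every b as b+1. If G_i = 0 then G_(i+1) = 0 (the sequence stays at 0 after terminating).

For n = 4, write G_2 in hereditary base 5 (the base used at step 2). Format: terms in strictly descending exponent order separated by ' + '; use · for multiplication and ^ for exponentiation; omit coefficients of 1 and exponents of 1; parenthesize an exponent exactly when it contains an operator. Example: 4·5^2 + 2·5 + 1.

G_0=4  [base 3] 3 + 1  →[3↦4]→  4 + 1 = 5  −1 ⇒ G_1=4
G_1=4  [base 4] 4  →[4↦5]→  5 = 5  −1 ⇒ G_2=4

4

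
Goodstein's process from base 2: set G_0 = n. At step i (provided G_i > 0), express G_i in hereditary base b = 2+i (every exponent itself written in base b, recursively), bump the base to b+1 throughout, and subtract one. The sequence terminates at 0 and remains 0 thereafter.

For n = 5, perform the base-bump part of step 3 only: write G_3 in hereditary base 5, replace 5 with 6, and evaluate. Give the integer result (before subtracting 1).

step 0: 5 = 2^2 + 1; sub 3 for 2: 3^3 + 1; = 28; G_1 = 28−1 = 27
step 1: 27 = 3^3; sub 4 for 3: 4^4; = 256; G_2 = 256−1 = 255
step 2: 255 = 3·4^3 + 3·4^2 + 3·4 + 3; sub 5 for 4: 3·5^3 + 3·5^2 + 3·5 + 3; = 468; G_3 = 468−1 = 467
step 3: 467 = 3·5^3 + 3·5^2 + 3·5 + 2; sub 6 for 5: 3·6^3 + 3·6^2 + 3·6 + 2; = 776; G_4 = 776−1 = 775

776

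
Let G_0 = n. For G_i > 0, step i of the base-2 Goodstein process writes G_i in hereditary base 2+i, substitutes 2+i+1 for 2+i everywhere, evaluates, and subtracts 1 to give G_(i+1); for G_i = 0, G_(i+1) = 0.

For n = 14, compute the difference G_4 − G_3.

i=0: 14 = 2^(2 + 1) + 2^2 + 2 (b=2); 2→3: 3^(3 + 1) + 3^3 + 3 = 111; 111−1 = 110
i=1: 110 = 3^(3 + 1) + 3^3 + 2 (b=3); 3→4: 4^(4 + 1) + 4^4 + 2 = 1282; 1282−1 = 1281
i=2: 1281 = 4^(4 + 1) + 4^4 + 1 (b=4); 4→5: 5^(5 + 1) + 5^5 + 1 = 18751; 18751−1 = 18750
i=3: 18750 = 5^(5 + 1) + 5^5 (b=5); 5→6: 6^(6 + 1) + 6^6 = 326592; 326592−1 = 326591

307841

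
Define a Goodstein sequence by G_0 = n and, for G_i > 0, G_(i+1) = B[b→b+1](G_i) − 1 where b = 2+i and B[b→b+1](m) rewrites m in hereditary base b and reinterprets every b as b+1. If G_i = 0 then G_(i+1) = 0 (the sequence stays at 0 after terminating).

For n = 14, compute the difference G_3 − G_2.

step 0: 14 = 2^(2 + 1) + 2^2 + 2; sub 3 for 2: 3^(3 + 1) + 3^3 + 3; = 111; G_1 = 111−1 = 110
step 1: 110 = 3^(3 + 1) + 3^3 + 2; sub 4 for 3: 4^(4 + 1) + 4^4 + 2; = 1282; G_2 = 1282−1 = 1281
step 2: 1281 = 4^(4 + 1) + 4^4 + 1; sub 5 for 4: 5^(5 + 1) + 5^5 + 1; = 18751; G_3 = 18751−1 = 18750

17469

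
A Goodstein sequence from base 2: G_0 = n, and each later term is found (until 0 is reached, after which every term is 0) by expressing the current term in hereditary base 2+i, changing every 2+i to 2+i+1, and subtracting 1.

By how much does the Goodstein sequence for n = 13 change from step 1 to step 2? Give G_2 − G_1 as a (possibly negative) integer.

1171

G_0=13  [base 2] 2^(2 + 1) + 2^2 + 1  →[2↦3]→  3^(3 + 1) + 3^3 + 1 = 109  −1 ⇒ G_1=108
G_1=108  [base 3] 3^(3 + 1) + 3^3  →[3↦4]→  4^(4 + 1) + 4^4 = 1280  −1 ⇒ G_2=1279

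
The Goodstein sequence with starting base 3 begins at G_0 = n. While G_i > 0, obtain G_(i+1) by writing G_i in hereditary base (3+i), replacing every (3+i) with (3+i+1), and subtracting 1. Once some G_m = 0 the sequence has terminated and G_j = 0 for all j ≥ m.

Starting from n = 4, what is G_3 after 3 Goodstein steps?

step 0: 4 = 3 + 1; sub 4 for 3: 4 + 1; = 5; G_1 = 5−1 = 4
step 1: 4 = 4; sub 5 for 4: 5; = 5; G_2 = 5−1 = 4
step 2: 4 = 4; sub 6 for 5: 4; = 4; G_3 = 4−1 = 3
step 3: 3 = 3; sub 7 for 6: 3; = 3; G_4 = 3−1 = 2

3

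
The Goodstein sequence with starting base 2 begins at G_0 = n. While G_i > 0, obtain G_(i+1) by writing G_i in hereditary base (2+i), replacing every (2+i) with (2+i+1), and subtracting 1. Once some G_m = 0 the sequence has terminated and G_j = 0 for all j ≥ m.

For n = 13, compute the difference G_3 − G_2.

14813

i=0: 13 = 2^(2 + 1) + 2^2 + 1 (b=2); 2→3: 3^(3 + 1) + 3^3 + 1 = 109; 109−1 = 108
i=1: 108 = 3^(3 + 1) + 3^3 (b=3); 3→4: 4^(4 + 1) + 4^4 = 1280; 1280−1 = 1279
i=2: 1279 = 4^(4 + 1) + 3·4^3 + 3·4^2 + 3·4 + 3 (b=4); 4→5: 5^(5 + 1) + 3·5^3 + 3·5^2 + 3·5 + 3 = 16093; 16093−1 = 16092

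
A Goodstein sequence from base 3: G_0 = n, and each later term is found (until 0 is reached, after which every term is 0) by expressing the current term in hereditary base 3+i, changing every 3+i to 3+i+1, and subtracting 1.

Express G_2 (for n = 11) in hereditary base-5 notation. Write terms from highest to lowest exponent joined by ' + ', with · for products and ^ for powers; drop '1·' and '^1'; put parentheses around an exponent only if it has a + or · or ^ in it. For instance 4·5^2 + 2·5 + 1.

5^2

11 —HB3→ 3^2 + 2 —bump→ 4^2 + 2 = 18 —(−1)→ 17
17 —HB4→ 4^2 + 1 —bump→ 5^2 + 1 = 26 —(−1)→ 25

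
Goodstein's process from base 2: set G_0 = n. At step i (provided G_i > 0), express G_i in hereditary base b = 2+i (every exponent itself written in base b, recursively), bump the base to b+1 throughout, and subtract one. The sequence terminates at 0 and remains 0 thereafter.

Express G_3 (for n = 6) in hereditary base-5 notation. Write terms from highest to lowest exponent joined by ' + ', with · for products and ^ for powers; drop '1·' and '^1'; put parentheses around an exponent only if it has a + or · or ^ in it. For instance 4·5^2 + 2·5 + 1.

G_0 = 6. HB_2(6) = 2^2 + 2. Bump = 30. G_1 = 29.
G_1 = 29. HB_3(29) = 3^3 + 2. Bump = 258. G_2 = 257.
G_2 = 257. HB_4(257) = 4^4 + 1. Bump = 3126. G_3 = 3125.
G_3 = 3125. HB_5(3125) = 5^5. Bump = 46656. G_4 = 46655.

5^5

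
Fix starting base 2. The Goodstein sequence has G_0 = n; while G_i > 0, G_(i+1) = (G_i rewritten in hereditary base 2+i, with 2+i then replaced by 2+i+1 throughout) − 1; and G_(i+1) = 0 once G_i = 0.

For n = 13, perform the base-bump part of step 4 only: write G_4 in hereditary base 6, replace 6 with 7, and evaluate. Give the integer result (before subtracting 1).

step 0: 13 = 2^(2 + 1) + 2^2 + 1; sub 3 for 2: 3^(3 + 1) + 3^3 + 1; = 109; G_1 = 109−1 = 108
step 1: 108 = 3^(3 + 1) + 3^3; sub 4 for 3: 4^(4 + 1) + 4^4; = 1280; G_2 = 1280−1 = 1279
step 2: 1279 = 4^(4 + 1) + 3·4^3 + 3·4^2 + 3·4 + 3; sub 5 for 4: 5^(5 + 1) + 3·5^3 + 3·5^2 + 3·5 + 3; = 16093; G_3 = 16093−1 = 16092
step 3: 16092 = 5^(5 + 1) + 3·5^3 + 3·5^2 + 3·5 + 2; sub 6 for 5: 6^(6 + 1) + 3·6^3 + 3·6^2 + 3·6 + 2; = 280712; G_4 = 280712−1 = 280711
step 4: 280711 = 6^(6 + 1) + 3·6^3 + 3·6^2 + 3·6 + 1; sub 7 for 6: 7^(7 + 1) + 3·7^3 + 3·7^2 + 3·7 + 1; = 5765999; G_5 = 5765999−1 = 5765998

5765999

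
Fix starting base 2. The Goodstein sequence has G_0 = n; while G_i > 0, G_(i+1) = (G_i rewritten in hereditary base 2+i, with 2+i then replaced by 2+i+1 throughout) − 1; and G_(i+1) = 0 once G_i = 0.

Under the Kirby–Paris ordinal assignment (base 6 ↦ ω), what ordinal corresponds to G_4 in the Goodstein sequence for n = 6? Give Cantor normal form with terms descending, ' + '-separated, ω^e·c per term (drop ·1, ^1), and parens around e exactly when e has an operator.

base 2: 6 = 2^2 + 2; at 3: 3^3 + 3 = 30; next = 29
base 3: 29 = 3^3 + 2; at 4: 4^4 + 2 = 258; next = 257
base 4: 257 = 4^4 + 1; at 5: 5^5 + 1 = 3126; next = 3125
base 5: 3125 = 5^5; at 6: 6^6 = 46656; next = 46655
base 6: 46655 = 5·6^5 + 5·6^4 + 5·6^3 + 5·6^2 + 5·6 + 5; at 7: 5·7^5 + 5·7^4 + 5·7^3 + 5·7^2 + 5·7 + 5 = 98040; next = 98039

ω^5·5 + ω^4·5 + ω^3·5 + ω^2·5 + ω·5 + 5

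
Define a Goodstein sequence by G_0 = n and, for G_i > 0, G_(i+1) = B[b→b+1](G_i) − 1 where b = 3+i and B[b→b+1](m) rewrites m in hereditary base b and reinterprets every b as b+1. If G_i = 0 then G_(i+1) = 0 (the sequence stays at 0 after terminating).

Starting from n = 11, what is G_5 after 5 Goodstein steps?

43

[0] 11 ≡ 3^2 + 2 (base 3). Lift 4: 18. −1: 17.
[1] 17 ≡ 4^2 + 1 (base 4). Lift 5: 26. −1: 25.
[2] 25 ≡ 5^2 (base 5). Lift 6: 36. −1: 35.
[3] 35 ≡ 5·6 + 5 (base 6). Lift 7: 40. −1: 39.
[4] 39 ≡ 5·7 + 4 (base 7). Lift 8: 44. −1: 43.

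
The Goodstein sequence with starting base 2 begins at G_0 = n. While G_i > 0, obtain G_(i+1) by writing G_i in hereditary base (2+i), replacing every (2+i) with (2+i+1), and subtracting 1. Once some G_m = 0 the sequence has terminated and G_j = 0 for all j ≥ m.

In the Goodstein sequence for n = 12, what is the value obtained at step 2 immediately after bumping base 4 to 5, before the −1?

G_0 = 12. HB_2(12) = 2^(2 + 1) + 2^2. Bump = 108. G_1 = 107.
G_1 = 107. HB_3(107) = 3^(3 + 1) + 2·3^2 + 2·3 + 2. Bump = 1066. G_2 = 1065.

15686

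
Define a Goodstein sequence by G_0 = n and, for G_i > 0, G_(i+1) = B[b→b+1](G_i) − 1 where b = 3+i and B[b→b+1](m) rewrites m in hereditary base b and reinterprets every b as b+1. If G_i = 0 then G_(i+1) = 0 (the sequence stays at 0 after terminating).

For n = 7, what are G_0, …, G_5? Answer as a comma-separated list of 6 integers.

7 —HB3→ 2·3 + 1 —bump→ 2·4 + 1 = 9 —(−1)→ 8
8 —HB4→ 2·4 —bump→ 2·5 = 10 —(−1)→ 9
9 —HB5→ 5 + 4 —bump→ 6 + 4 = 10 —(−1)→ 9
9 —HB6→ 6 + 3 —bump→ 7 + 3 = 10 —(−1)→ 9
9 —HB7→ 7 + 2 —bump→ 8 + 2 = 10 —(−1)→ 9

7, 8, 9, 9, 9, 9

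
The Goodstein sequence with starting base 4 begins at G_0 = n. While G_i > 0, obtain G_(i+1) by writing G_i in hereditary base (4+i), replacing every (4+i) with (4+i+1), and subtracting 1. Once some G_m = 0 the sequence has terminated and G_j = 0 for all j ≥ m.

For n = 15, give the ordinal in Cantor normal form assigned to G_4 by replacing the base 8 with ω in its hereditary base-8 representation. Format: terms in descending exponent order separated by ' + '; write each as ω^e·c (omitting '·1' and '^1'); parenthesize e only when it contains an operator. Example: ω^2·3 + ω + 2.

(0) 15|_4 = 3·4 + 3 ↦ 3·5 + 3|_5 = 18 ⇒ 17
(1) 17|_5 = 3·5 + 2 ↦ 3·6 + 2|_6 = 20 ⇒ 19
(2) 19|_6 = 3·6 + 1 ↦ 3·7 + 1|_7 = 22 ⇒ 21
(3) 21|_7 = 3·7 ↦ 3·8|_8 = 24 ⇒ 23
(4) 23|_8 = 2·8 + 7 ↦ 2·9 + 7|_9 = 25 ⇒ 24

ω·2 + 7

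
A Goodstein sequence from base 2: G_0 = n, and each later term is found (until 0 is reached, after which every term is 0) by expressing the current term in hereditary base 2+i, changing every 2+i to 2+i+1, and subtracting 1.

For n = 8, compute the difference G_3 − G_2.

(0) 8|_2 = 2^(2 + 1) ↦ 3^(3 + 1)|_3 = 81 ⇒ 80
(1) 80|_3 = 2·3^3 + 2·3^2 + 2·3 + 2 ↦ 2·4^4 + 2·4^2 + 2·4 + 2|_4 = 554 ⇒ 553
(2) 553|_4 = 2·4^4 + 2·4^2 + 2·4 + 1 ↦ 2·5^5 + 2·5^2 + 2·5 + 1|_5 = 6311 ⇒ 6310

5757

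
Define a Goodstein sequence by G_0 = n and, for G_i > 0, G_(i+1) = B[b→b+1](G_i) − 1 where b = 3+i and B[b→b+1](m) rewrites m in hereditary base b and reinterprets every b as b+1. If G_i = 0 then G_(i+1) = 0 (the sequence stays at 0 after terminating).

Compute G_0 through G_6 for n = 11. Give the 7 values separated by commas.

(0) 11|_3 = 3^2 + 2 ↦ 4^2 + 2|_4 = 18 ⇒ 17
(1) 17|_4 = 4^2 + 1 ↦ 5^2 + 1|_5 = 26 ⇒ 25
(2) 25|_5 = 5^2 ↦ 6^2|_6 = 36 ⇒ 35
(3) 35|_6 = 5·6 + 5 ↦ 5·7 + 5|_7 = 40 ⇒ 39
(4) 39|_7 = 5·7 + 4 ↦ 5·8 + 4|_8 = 44 ⇒ 43
(5) 43|_8 = 5·8 + 3 ↦ 5·9 + 3|_9 = 48 ⇒ 47

11, 17, 25, 35, 39, 43, 47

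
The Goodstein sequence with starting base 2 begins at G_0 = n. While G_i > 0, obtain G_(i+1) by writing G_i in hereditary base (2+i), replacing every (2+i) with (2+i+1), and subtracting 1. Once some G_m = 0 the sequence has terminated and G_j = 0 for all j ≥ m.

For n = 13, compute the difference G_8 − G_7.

96513216470

G_0 = 13. HB_2(13) = 2^(2 + 1) + 2^2 + 1. Bump = 109. G_1 = 108.
G_1 = 108. HB_3(108) = 3^(3 + 1) + 3^3. Bump = 1280. G_2 = 1279.
G_2 = 1279. HB_4(1279) = 4^(4 + 1) + 3·4^3 + 3·4^2 + 3·4 + 3. Bump = 16093. G_3 = 16092.
G_3 = 16092. HB_5(16092) = 5^(5 + 1) + 3·5^3 + 3·5^2 + 3·5 + 2. Bump = 280712. G_4 = 280711.
G_4 = 280711. HB_6(280711) = 6^(6 + 1) + 3·6^3 + 3·6^2 + 3·6 + 1. Bump = 5765999. G_5 = 5765998.
G_5 = 5765998. HB_7(5765998) = 7^(7 + 1) + 3·7^3 + 3·7^2 + 3·7. Bump = 134219480. G_6 = 134219479.
G_6 = 134219479. HB_8(134219479) = 8^(8 + 1) + 3·8^3 + 3·8^2 + 2·8 + 7. Bump = 3486786856. G_7 = 3486786855.
G_7 = 3486786855. HB_9(3486786855) = 9^(9 + 1) + 3·9^3 + 3·9^2 + 2·9 + 6. Bump = 100000003326. G_8 = 100000003325.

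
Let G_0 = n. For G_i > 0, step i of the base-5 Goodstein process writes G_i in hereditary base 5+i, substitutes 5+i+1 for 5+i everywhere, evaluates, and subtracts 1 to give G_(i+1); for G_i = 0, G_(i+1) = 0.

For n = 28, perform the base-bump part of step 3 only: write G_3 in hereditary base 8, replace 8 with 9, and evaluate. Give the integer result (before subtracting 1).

28 —HB5→ 5^2 + 3 —bump→ 6^2 + 3 = 39 —(−1)→ 38
38 —HB6→ 6^2 + 2 —bump→ 7^2 + 2 = 51 —(−1)→ 50
50 —HB7→ 7^2 + 1 —bump→ 8^2 + 1 = 65 —(−1)→ 64

81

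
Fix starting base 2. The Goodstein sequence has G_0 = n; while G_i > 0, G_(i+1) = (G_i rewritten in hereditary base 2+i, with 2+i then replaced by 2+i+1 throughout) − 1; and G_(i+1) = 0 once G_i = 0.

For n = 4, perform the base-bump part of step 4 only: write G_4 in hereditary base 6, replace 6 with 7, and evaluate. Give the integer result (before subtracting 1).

110

4 —HB2→ 2^2 —bump→ 3^3 = 27 —(−1)→ 26
26 —HB3→ 2·3^2 + 2·3 + 2 —bump→ 2·4^2 + 2·4 + 2 = 42 —(−1)→ 41
41 —HB4→ 2·4^2 + 2·4 + 1 —bump→ 2·5^2 + 2·5 + 1 = 61 —(−1)→ 60
60 —HB5→ 2·5^2 + 2·5 —bump→ 2·6^2 + 2·6 = 84 —(−1)→ 83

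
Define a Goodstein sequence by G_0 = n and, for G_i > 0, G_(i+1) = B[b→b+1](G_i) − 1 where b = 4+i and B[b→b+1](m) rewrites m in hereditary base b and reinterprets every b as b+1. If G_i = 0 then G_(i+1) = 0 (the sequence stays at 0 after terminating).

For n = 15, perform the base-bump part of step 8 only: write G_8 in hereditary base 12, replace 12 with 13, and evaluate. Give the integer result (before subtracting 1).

29

step 0: 15 = 3·4 + 3; sub 5 for 4: 3·5 + 3; = 18; G_1 = 18−1 = 17
step 1: 17 = 3·5 + 2; sub 6 for 5: 3·6 + 2; = 20; G_2 = 20−1 = 19
step 2: 19 = 3·6 + 1; sub 7 for 6: 3·7 + 1; = 22; G_3 = 22−1 = 21
step 3: 21 = 3·7; sub 8 for 7: 3·8; = 24; G_4 = 24−1 = 23
step 4: 23 = 2·8 + 7; sub 9 for 8: 2·9 + 7; = 25; G_5 = 25−1 = 24
step 5: 24 = 2·9 + 6; sub 10 for 9: 2·10 + 6; = 26; G_6 = 26−1 = 25
step 6: 25 = 2·10 + 5; sub 11 for 10: 2·11 + 5; = 27; G_7 = 27−1 = 26
step 7: 26 = 2·11 + 4; sub 12 for 11: 2·12 + 4; = 28; G_8 = 28−1 = 27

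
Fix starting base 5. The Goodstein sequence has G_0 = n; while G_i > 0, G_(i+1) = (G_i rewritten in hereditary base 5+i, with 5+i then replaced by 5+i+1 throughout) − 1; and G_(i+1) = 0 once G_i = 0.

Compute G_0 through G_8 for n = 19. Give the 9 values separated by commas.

19 —HB5→ 3·5 + 4 —bump→ 3·6 + 4 = 22 —(−1)→ 21
21 —HB6→ 3·6 + 3 —bump→ 3·7 + 3 = 24 —(−1)→ 23
23 —HB7→ 3·7 + 2 —bump→ 3·8 + 2 = 26 —(−1)→ 25
25 —HB8→ 3·8 + 1 —bump→ 3·9 + 1 = 28 —(−1)→ 27
27 —HB9→ 3·9 —bump→ 3·10 = 30 —(−1)→ 29
29 —HB10→ 2·10 + 9 —bump→ 2·11 + 9 = 31 —(−1)→ 30
30 —HB11→ 2·11 + 8 —bump→ 2·12 + 8 = 32 —(−1)→ 31
31 —HB12→ 2·12 + 7 —bump→ 2·13 + 7 = 33 —(−1)→ 32

19, 21, 23, 25, 27, 29, 30, 31, 32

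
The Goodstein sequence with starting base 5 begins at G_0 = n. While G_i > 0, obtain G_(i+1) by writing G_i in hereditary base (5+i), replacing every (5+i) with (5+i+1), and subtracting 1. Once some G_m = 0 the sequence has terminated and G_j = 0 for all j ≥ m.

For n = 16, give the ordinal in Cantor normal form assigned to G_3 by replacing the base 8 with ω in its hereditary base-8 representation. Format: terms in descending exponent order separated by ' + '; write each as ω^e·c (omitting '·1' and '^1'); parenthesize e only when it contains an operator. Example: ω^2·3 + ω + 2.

16 —HB5→ 3·5 + 1 —bump→ 3·6 + 1 = 19 —(−1)→ 18
18 —HB6→ 3·6 —bump→ 3·7 = 21 —(−1)→ 20
20 —HB7→ 2·7 + 6 —bump→ 2·8 + 6 = 22 —(−1)→ 21
21 —HB8→ 2·8 + 5 —bump→ 2·9 + 5 = 23 —(−1)→ 22

ω·2 + 5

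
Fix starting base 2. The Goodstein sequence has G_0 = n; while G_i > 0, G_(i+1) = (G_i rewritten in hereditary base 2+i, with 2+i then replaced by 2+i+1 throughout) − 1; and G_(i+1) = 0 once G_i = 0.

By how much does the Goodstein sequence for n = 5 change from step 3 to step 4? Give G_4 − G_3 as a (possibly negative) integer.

5 —HB2→ 2^2 + 1 —bump→ 3^3 + 1 = 28 —(−1)→ 27
27 —HB3→ 3^3 —bump→ 4^4 = 256 —(−1)→ 255
255 —HB4→ 3·4^3 + 3·4^2 + 3·4 + 3 —bump→ 3·5^3 + 3·5^2 + 3·5 + 3 = 468 —(−1)→ 467
467 —HB5→ 3·5^3 + 3·5^2 + 3·5 + 2 —bump→ 3·6^3 + 3·6^2 + 3·6 + 2 = 776 —(−1)→ 775

308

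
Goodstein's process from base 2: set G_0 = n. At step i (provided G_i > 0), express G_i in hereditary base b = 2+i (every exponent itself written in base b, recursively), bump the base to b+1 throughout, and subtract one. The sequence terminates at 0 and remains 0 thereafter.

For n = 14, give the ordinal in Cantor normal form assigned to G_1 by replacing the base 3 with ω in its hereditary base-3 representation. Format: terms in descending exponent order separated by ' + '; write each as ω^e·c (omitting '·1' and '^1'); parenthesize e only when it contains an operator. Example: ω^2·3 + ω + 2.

[0] 14 ≡ 2^(2 + 1) + 2^2 + 2 (base 2). Lift 3: 111. −1: 110.
[1] 110 ≡ 3^(3 + 1) + 3^3 + 2 (base 3). Lift 4: 1282. −1: 1281.

ω^(ω + 1) + ω^ω + 2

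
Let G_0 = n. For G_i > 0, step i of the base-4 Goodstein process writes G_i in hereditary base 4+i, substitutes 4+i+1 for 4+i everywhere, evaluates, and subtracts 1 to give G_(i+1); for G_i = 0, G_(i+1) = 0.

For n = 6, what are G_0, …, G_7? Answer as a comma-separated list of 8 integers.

6, 6, 6, 6, 5, 4, 3, 2

step 0: 6 = 4 + 2; sub 5 for 4: 5 + 2; = 7; G_1 = 7−1 = 6
step 1: 6 = 5 + 1; sub 6 for 5: 6 + 1; = 7; G_2 = 7−1 = 6
step 2: 6 = 6; sub 7 for 6: 7; = 7; G_3 = 7−1 = 6
step 3: 6 = 6; sub 8 for 7: 6; = 6; G_4 = 6−1 = 5
step 4: 5 = 5; sub 9 for 8: 5; = 5; G_5 = 5−1 = 4
step 5: 4 = 4; sub 10 for 9: 4; = 4; G_6 = 4−1 = 3
step 6: 3 = 3; sub 11 for 10: 3; = 3; G_7 = 3−1 = 2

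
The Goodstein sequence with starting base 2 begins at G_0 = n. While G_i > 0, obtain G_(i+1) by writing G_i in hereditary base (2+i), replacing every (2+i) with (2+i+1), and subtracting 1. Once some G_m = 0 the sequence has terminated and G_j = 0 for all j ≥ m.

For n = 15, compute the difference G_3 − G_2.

17469

base 2: 15 = 2^(2 + 1) + 2^2 + 2 + 1; at 3: 3^(3 + 1) + 3^3 + 3 + 1 = 112; next = 111
base 3: 111 = 3^(3 + 1) + 3^3 + 3; at 4: 4^(4 + 1) + 4^4 + 4 = 1284; next = 1283
base 4: 1283 = 4^(4 + 1) + 4^4 + 3; at 5: 5^(5 + 1) + 5^5 + 3 = 18753; next = 18752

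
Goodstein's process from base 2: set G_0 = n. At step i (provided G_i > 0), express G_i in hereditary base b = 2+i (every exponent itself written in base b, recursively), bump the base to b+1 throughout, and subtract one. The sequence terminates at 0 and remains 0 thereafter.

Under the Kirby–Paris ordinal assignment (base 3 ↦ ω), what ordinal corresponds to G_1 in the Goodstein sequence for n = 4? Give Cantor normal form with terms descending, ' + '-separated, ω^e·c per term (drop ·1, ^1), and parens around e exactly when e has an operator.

ω^2·2 + ω·2 + 2

G_0 = 4. HB_2(4) = 2^2. Bump = 27. G_1 = 26.
G_1 = 26. HB_3(26) = 2·3^2 + 2·3 + 2. Bump = 42. G_2 = 41.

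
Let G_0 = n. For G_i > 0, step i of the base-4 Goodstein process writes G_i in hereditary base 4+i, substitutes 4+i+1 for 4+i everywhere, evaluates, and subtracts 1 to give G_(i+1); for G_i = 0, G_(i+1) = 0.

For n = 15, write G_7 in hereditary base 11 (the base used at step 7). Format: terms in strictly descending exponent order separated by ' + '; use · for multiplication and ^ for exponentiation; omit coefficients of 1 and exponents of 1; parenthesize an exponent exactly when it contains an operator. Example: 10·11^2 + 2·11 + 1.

2·11 + 4

base 4: 15 = 3·4 + 3; at 5: 3·5 + 3 = 18; next = 17
base 5: 17 = 3·5 + 2; at 6: 3·6 + 2 = 20; next = 19
base 6: 19 = 3·6 + 1; at 7: 3·7 + 1 = 22; next = 21
base 7: 21 = 3·7; at 8: 3·8 = 24; next = 23
base 8: 23 = 2·8 + 7; at 9: 2·9 + 7 = 25; next = 24
base 9: 24 = 2·9 + 6; at 10: 2·10 + 6 = 26; next = 25
base 10: 25 = 2·10 + 5; at 11: 2·11 + 5 = 27; next = 26
base 11: 26 = 2·11 + 4; at 12: 2·12 + 4 = 28; next = 27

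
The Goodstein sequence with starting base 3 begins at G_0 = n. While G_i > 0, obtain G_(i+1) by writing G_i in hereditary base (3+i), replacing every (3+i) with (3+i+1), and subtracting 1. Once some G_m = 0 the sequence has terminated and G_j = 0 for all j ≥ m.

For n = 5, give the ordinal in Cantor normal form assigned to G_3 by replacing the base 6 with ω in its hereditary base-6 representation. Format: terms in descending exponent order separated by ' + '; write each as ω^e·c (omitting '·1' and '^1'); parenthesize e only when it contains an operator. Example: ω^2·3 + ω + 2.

(0) 5|_3 = 3 + 2 ↦ 4 + 2|_4 = 6 ⇒ 5
(1) 5|_4 = 4 + 1 ↦ 5 + 1|_5 = 6 ⇒ 5
(2) 5|_5 = 5 ↦ 6|_6 = 6 ⇒ 5
(3) 5|_6 = 5 ↦ 5|_7 = 5 ⇒ 4

5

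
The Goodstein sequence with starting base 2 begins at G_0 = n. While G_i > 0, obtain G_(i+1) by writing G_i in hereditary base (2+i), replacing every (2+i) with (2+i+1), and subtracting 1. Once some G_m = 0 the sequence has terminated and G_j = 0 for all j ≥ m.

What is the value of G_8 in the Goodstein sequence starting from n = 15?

100077777775

[0] 15 ≡ 2^(2 + 1) + 2^2 + 2 + 1 (base 2). Lift 3: 112. −1: 111.
[1] 111 ≡ 3^(3 + 1) + 3^3 + 3 (base 3). Lift 4: 1284. −1: 1283.
[2] 1283 ≡ 4^(4 + 1) + 4^4 + 3 (base 4). Lift 5: 18753. −1: 18752.
[3] 18752 ≡ 5^(5 + 1) + 5^5 + 2 (base 5). Lift 6: 326594. −1: 326593.
[4] 326593 ≡ 6^(6 + 1) + 6^6 + 1 (base 6). Lift 7: 6588345. −1: 6588344.
[5] 6588344 ≡ 7^(7 + 1) + 7^7 (base 7). Lift 8: 150994944. −1: 150994943.
[6] 150994943 ≡ 8^(8 + 1) + 7·8^7 + 7·8^6 + 7·8^5 + 7·8^4 + 7·8^3 + 7·8^2 + 7·8 + 7 (base 8). Lift 9: 3524450281. −1: 3524450280.
[7] 3524450280 ≡ 9^(9 + 1) + 7·9^7 + 7·9^6 + 7·9^5 + 7·9^4 + 7·9^3 + 7·9^2 + 7·9 + 6 (base 9). Lift 10: 100077777776. −1: 100077777775.
[8] 100077777775 ≡ 10^(10 + 1) + 7·10^7 + 7·10^6 + 7·10^5 + 7·10^4 + 7·10^3 + 7·10^2 + 7·10 + 5 (base 10). Lift 11: 3138578427935. −1: 3138578427934.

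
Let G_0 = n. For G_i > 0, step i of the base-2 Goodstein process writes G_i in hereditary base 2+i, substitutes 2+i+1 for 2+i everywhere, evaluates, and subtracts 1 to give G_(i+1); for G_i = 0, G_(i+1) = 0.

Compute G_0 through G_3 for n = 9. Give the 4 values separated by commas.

9, 81, 1023, 9842

i=0: 9 = 2^(2 + 1) + 1 (b=2); 2→3: 3^(3 + 1) + 1 = 82; 82−1 = 81
i=1: 81 = 3^(3 + 1) (b=3); 3→4: 4^(4 + 1) = 1024; 1024−1 = 1023
i=2: 1023 = 3·4^4 + 3·4^3 + 3·4^2 + 3·4 + 3 (b=4); 4→5: 3·5^5 + 3·5^3 + 3·5^2 + 3·5 + 3 = 9843; 9843−1 = 9842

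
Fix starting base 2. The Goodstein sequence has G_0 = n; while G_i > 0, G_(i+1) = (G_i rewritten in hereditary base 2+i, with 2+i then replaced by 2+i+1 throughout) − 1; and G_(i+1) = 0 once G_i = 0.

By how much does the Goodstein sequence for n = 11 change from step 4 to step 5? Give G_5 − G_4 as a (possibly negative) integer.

G_0 = 11. HB_2(11) = 2^(2 + 1) + 2 + 1. Bump = 85. G_1 = 84.
G_1 = 84. HB_3(84) = 3^(3 + 1) + 3. Bump = 1028. G_2 = 1027.
G_2 = 1027. HB_4(1027) = 4^(4 + 1) + 3. Bump = 15628. G_3 = 15627.
G_3 = 15627. HB_5(15627) = 5^(5 + 1) + 2. Bump = 279938. G_4 = 279937.
G_4 = 279937. HB_6(279937) = 6^(6 + 1) + 1. Bump = 5764802. G_5 = 5764801.

5484864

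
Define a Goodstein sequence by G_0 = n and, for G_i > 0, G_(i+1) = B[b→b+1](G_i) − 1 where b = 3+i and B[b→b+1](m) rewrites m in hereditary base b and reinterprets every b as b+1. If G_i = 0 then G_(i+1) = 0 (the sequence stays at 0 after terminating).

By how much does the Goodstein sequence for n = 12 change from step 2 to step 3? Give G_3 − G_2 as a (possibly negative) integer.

10

step 0: 12 = 3^2 + 3; sub 4 for 3: 4^2 + 4; = 20; G_1 = 20−1 = 19
step 1: 19 = 4^2 + 3; sub 5 for 4: 5^2 + 3; = 28; G_2 = 28−1 = 27
step 2: 27 = 5^2 + 2; sub 6 for 5: 6^2 + 2; = 38; G_3 = 38−1 = 37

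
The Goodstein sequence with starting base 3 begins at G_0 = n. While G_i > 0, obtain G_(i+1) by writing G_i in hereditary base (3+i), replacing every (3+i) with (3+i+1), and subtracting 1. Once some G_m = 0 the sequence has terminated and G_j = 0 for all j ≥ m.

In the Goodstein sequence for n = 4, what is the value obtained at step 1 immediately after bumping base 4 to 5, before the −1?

5

G_0 = 4. HB_3(4) = 3 + 1. Bump = 5. G_1 = 4.
G_1 = 4. HB_4(4) = 4. Bump = 5. G_2 = 4.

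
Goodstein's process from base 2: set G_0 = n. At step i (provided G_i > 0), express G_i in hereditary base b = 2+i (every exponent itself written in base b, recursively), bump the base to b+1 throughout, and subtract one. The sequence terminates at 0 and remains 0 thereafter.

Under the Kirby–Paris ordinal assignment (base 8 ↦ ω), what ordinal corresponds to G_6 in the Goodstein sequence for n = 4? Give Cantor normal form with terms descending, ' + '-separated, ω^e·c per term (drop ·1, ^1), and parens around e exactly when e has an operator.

ω^2·2 + ω + 3

(0) 4|_2 = 2^2 ↦ 3^3|_3 = 27 ⇒ 26
(1) 26|_3 = 2·3^2 + 2·3 + 2 ↦ 2·4^2 + 2·4 + 2|_4 = 42 ⇒ 41
(2) 41|_4 = 2·4^2 + 2·4 + 1 ↦ 2·5^2 + 2·5 + 1|_5 = 61 ⇒ 60
(3) 60|_5 = 2·5^2 + 2·5 ↦ 2·6^2 + 2·6|_6 = 84 ⇒ 83
(4) 83|_6 = 2·6^2 + 6 + 5 ↦ 2·7^2 + 7 + 5|_7 = 110 ⇒ 109
(5) 109|_7 = 2·7^2 + 7 + 4 ↦ 2·8^2 + 8 + 4|_8 = 140 ⇒ 139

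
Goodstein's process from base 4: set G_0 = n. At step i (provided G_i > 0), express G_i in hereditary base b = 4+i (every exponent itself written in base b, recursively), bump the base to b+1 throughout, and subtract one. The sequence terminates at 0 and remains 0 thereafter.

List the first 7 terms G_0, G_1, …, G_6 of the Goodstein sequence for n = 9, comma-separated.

9, 10, 11, 11, 11, 11, 11

[0] 9 ≡ 2·4 + 1 (base 4). Lift 5: 11. −1: 10.
[1] 10 ≡ 2·5 (base 5). Lift 6: 12. −1: 11.
[2] 11 ≡ 6 + 5 (base 6). Lift 7: 12. −1: 11.
[3] 11 ≡ 7 + 4 (base 7). Lift 8: 12. −1: 11.
[4] 11 ≡ 8 + 3 (base 8). Lift 9: 12. −1: 11.
[5] 11 ≡ 9 + 2 (base 9). Lift 10: 12. −1: 11.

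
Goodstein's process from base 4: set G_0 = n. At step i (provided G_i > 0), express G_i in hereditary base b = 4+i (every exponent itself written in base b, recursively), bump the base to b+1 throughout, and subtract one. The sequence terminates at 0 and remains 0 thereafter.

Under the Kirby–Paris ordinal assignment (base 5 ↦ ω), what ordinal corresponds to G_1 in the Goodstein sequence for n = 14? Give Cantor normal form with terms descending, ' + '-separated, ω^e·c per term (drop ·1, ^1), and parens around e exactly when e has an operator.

(0) 14|_4 = 3·4 + 2 ↦ 3·5 + 2|_5 = 17 ⇒ 16
(1) 16|_5 = 3·5 + 1 ↦ 3·6 + 1|_6 = 19 ⇒ 18

ω·3 + 1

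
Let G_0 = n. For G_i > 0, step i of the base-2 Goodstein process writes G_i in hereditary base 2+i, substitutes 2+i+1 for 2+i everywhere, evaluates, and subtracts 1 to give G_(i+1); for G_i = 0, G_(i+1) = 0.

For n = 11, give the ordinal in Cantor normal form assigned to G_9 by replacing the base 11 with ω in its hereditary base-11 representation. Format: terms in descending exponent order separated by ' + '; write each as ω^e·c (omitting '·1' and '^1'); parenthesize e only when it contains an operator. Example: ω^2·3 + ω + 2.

ω^ω·7 + ω^7·7 + ω^6·7 + ω^5·7 + ω^4·7 + ω^3·7 + ω^2·7 + ω·7 + 4

i=0: 11 = 2^(2 + 1) + 2 + 1 (b=2); 2→3: 3^(3 + 1) + 3 + 1 = 85; 85−1 = 84
i=1: 84 = 3^(3 + 1) + 3 (b=3); 3→4: 4^(4 + 1) + 4 = 1028; 1028−1 = 1027
i=2: 1027 = 4^(4 + 1) + 3 (b=4); 4→5: 5^(5 + 1) + 3 = 15628; 15628−1 = 15627
i=3: 15627 = 5^(5 + 1) + 2 (b=5); 5→6: 6^(6 + 1) + 2 = 279938; 279938−1 = 279937
i=4: 279937 = 6^(6 + 1) + 1 (b=6); 6→7: 7^(7 + 1) + 1 = 5764802; 5764802−1 = 5764801
i=5: 5764801 = 7^(7 + 1) (b=7); 7→8: 8^(8 + 1) = 134217728; 134217728−1 = 134217727
i=6: 134217727 = 7·8^8 + 7·8^7 + 7·8^6 + 7·8^5 + 7·8^4 + 7·8^3 + 7·8^2 + 7·8 + 7 (b=8); 8→9: 7·9^9 + 7·9^7 + 7·9^6 + 7·9^5 + 7·9^4 + 7·9^3 + 7·9^2 + 7·9 + 7 = 2749609303; 2749609303−1 = 2749609302
i=7: 2749609302 = 7·9^9 + 7·9^7 + 7·9^6 + 7·9^5 + 7·9^4 + 7·9^3 + 7·9^2 + 7·9 + 6 (b=9); 9→10: 7·10^10 + 7·10^7 + 7·10^6 + 7·10^5 + 7·10^4 + 7·10^3 + 7·10^2 + 7·10 + 6 = 70077777776; 70077777776−1 = 70077777775
i=8: 70077777775 = 7·10^10 + 7·10^7 + 7·10^6 + 7·10^5 + 7·10^4 + 7·10^3 + 7·10^2 + 7·10 + 5 (b=10); 10→11: 7·11^11 + 7·11^7 + 7·11^6 + 7·11^5 + 7·11^4 + 7·11^3 + 7·11^2 + 7·11 + 5 = 1997331745491; 1997331745491−1 = 1997331745490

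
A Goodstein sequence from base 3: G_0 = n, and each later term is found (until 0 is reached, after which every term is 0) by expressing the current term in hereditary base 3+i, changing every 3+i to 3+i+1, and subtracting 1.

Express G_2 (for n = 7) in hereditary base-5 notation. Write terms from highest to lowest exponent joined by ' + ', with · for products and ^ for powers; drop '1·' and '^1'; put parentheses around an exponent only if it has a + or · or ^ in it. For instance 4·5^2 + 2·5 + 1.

base 3: 7 = 2·3 + 1; at 4: 2·4 + 1 = 9; next = 8
base 4: 8 = 2·4; at 5: 2·5 = 10; next = 9

5 + 4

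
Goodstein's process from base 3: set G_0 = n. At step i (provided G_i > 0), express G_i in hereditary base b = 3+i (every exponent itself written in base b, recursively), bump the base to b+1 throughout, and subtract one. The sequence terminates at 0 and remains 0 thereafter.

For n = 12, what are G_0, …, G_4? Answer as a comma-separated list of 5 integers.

12, 19, 27, 37, 49

12 —HB3→ 3^2 + 3 —bump→ 4^2 + 4 = 20 —(−1)→ 19
19 —HB4→ 4^2 + 3 —bump→ 5^2 + 3 = 28 —(−1)→ 27
27 —HB5→ 5^2 + 2 —bump→ 6^2 + 2 = 38 —(−1)→ 37
37 —HB6→ 6^2 + 1 —bump→ 7^2 + 1 = 50 —(−1)→ 49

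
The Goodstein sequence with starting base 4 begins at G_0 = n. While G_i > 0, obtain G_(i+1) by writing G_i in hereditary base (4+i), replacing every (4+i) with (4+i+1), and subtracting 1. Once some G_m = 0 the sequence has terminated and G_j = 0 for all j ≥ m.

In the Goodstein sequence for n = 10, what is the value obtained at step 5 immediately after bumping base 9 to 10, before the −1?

i=0: 10 = 2·4 + 2 (b=4); 4→5: 2·5 + 2 = 12; 12−1 = 11
i=1: 11 = 2·5 + 1 (b=5); 5→6: 2·6 + 1 = 13; 13−1 = 12
i=2: 12 = 2·6 (b=6); 6→7: 2·7 = 14; 14−1 = 13
i=3: 13 = 7 + 6 (b=7); 7→8: 8 + 6 = 14; 14−1 = 13
i=4: 13 = 8 + 5 (b=8); 8→9: 9 + 5 = 14; 14−1 = 13
i=5: 13 = 9 + 4 (b=9); 9→10: 10 + 4 = 14; 14−1 = 13

14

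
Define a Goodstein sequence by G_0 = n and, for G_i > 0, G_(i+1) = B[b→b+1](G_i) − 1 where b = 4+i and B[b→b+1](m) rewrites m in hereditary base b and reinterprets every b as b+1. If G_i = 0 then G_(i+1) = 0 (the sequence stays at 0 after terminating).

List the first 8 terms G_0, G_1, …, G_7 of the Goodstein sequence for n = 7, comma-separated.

base 4: 7 = 4 + 3; at 5: 5 + 3 = 8; next = 7
base 5: 7 = 5 + 2; at 6: 6 + 2 = 8; next = 7
base 6: 7 = 6 + 1; at 7: 7 + 1 = 8; next = 7
base 7: 7 = 7; at 8: 8 = 8; next = 7
base 8: 7 = 7; at 9: 7 = 7; next = 6
base 9: 6 = 6; at 10: 6 = 6; next = 5
base 10: 5 = 5; at 11: 5 = 5; next = 4

7, 7, 7, 7, 7, 6, 5, 4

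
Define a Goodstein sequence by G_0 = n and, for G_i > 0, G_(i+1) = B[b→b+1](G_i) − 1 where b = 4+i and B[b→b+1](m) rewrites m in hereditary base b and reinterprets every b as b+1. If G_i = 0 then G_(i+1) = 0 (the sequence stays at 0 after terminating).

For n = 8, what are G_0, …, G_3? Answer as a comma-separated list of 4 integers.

8, 9, 9, 9

(0) 8|_4 = 2·4 ↦ 2·5|_5 = 10 ⇒ 9
(1) 9|_5 = 5 + 4 ↦ 6 + 4|_6 = 10 ⇒ 9
(2) 9|_6 = 6 + 3 ↦ 7 + 3|_7 = 10 ⇒ 9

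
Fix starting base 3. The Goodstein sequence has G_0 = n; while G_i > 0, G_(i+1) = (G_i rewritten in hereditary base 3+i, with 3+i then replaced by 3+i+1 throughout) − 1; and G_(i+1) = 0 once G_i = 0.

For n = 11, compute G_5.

43

base 3: 11 = 3^2 + 2; at 4: 4^2 + 2 = 18; next = 17
base 4: 17 = 4^2 + 1; at 5: 5^2 + 1 = 26; next = 25
base 5: 25 = 5^2; at 6: 6^2 = 36; next = 35
base 6: 35 = 5·6 + 5; at 7: 5·7 + 5 = 40; next = 39
base 7: 39 = 5·7 + 4; at 8: 5·8 + 4 = 44; next = 43
base 8: 43 = 5·8 + 3; at 9: 5·9 + 3 = 48; next = 47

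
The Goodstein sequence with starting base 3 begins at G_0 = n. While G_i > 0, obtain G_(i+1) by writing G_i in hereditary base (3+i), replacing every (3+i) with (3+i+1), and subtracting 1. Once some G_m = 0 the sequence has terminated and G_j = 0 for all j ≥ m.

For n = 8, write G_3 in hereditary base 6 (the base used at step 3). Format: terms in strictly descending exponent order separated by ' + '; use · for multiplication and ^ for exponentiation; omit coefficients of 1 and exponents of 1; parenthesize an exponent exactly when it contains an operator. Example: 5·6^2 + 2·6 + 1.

6 + 5

[0] 8 ≡ 2·3 + 2 (base 3). Lift 4: 10. −1: 9.
[1] 9 ≡ 2·4 + 1 (base 4). Lift 5: 11. −1: 10.
[2] 10 ≡ 2·5 (base 5). Lift 6: 12. −1: 11.
[3] 11 ≡ 6 + 5 (base 6). Lift 7: 12. −1: 11.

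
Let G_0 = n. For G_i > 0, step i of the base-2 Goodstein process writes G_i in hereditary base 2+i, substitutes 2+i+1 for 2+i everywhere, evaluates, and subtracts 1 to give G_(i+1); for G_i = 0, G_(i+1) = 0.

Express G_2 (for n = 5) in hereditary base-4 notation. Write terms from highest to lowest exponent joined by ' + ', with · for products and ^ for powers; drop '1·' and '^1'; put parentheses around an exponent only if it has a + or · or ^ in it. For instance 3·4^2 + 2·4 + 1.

3·4^3 + 3·4^2 + 3·4 + 3

i=0: 5 = 2^2 + 1 (b=2); 2→3: 3^3 + 1 = 28; 28−1 = 27
i=1: 27 = 3^3 (b=3); 3→4: 4^4 = 256; 256−1 = 255
i=2: 255 = 3·4^3 + 3·4^2 + 3·4 + 3 (b=4); 4→5: 3·5^3 + 3·5^2 + 3·5 + 3 = 468; 468−1 = 467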